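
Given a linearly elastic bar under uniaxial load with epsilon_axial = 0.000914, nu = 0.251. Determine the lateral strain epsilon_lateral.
Model: a linearly elastic bar under uniaxial load, so epsilon_lateral = -nu·epsilon_axial.
Substitute:
  epsilon_lateral = -(0.251 × 0.000914)
  epsilon_lateral = -0.0002294
Final answer: epsilon_lateral = -0.0002294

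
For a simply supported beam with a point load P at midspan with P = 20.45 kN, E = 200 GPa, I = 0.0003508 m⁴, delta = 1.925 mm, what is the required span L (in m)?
Model: a simply supported beam with a point load P at midspan, so delta = (P·L^3) / (48·E·I).
Solve for L: L = ((48·delta·E·I) / P)^(1/3).
Convert to SI units:
  P = 20.45 kN = 20450 N
  E = 200 GPa = 2 × 10¹¹ Pa
  delta = 1.925 mm = 0.001925 m
Substitute:
  L = ((48 × 0.001925 × (2 × 10¹¹) × 0.0003508) / 20450)^(1/3)
  L = 6.819 m
Final answer: L = 6.819 m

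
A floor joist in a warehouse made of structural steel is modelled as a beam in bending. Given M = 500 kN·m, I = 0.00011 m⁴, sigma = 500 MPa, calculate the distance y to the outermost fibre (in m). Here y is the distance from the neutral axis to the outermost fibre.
Model: a beam in bending, so sigma = (M·y) / I.
Solve for y: y = (sigma·I) / M.
Convert to SI units:
  M = 500 kN·m = 500000 N·m
  sigma = 500 MPa = 5 × 10⁸ Pa
Substitute:
  y = ((5 × 10⁸) × 0.00011) / 500000
  y = 0.11 m
Final answer: y = 0.11 m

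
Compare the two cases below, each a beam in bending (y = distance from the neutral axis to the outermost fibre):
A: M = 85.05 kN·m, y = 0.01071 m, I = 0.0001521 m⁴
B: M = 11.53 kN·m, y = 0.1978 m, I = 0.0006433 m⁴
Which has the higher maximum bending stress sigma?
Model: a beam in bending (y = distance from the neutral axis to the outermost fibre), so sigma = (M·y) / I (SI units).
  A: sigma = (85050 × 0.01071) / 0.0001521 = 5.989 × 10⁶ Pa = 5.989 MPa
  B: sigma = (11530 × 0.1978) / 0.0006433 = 3.545 × 10⁶ Pa = 3.545 MPa
5.989 MPa > 3.545 MPa, so A is larger.
Final answer: A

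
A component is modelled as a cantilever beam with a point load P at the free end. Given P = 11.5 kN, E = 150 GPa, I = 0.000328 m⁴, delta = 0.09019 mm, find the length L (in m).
Model: a cantilever beam with a point load P at the free end, so delta = (P·L^3) / (3·E·I).
Solve for L: L = ((3·delta·E·I) / P)^(1/3).
Convert to SI units:
  P = 11.5 kN = 11500 N
  E = 150 GPa = 1.5 × 10¹¹ Pa
  delta = 0.09019 mm = 9.019 × 10⁻⁵ m
Substitute:
  L = ((3 × (9.019 × 10⁻⁵) × (1.5 × 10¹¹) × 0.000328) / 11500)^(1/3)
  L = 1.05 m
Final answer: L = 1.05 m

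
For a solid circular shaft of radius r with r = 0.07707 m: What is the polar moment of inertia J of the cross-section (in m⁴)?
Model: a solid circular shaft of radius r, so J = (π·r^4) / 2.
Substitute:
  J = (π × 0.07707^4) / 2
  J = 5.542 × 10⁻⁵ m⁴
Final answer: J = 5.542 × 10⁻⁵ m⁴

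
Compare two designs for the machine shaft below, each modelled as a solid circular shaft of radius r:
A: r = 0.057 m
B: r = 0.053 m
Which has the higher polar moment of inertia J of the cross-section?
Model: a solid circular shaft of radius r, so J = (π·r^4) / 2 (SI units).
  A: J = (π × 0.057^4) / 2 = 1.658 × 10⁻⁵ m⁴
  B: J = (π × 0.053^4) / 2 = 1.239 × 10⁻⁵ m⁴
1.658 × 10⁻⁵ m⁴ > 1.239 × 10⁻⁵ m⁴, so A is larger.
Final answer: A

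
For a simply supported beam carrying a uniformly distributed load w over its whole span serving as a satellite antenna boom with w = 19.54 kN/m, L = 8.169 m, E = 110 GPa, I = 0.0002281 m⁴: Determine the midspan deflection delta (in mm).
Model: a simply supported beam carrying a uniformly distributed load w over its whole span, so delta = (5·w·L^4) / (384·E·I).
Convert to SI units:
  w = 19.54 kN/m = 19540 N/m
  E = 110 GPa = 1.1 × 10¹¹ Pa
Substitute:
  delta = (5 × 19540 × 8.169^4) / (384 × (1.1 × 10¹¹) × 0.0002281)
  delta = 0.04516 m
Convert: delta = 0.04516 m = 45.16 mm
Final answer: delta = 45.16 mm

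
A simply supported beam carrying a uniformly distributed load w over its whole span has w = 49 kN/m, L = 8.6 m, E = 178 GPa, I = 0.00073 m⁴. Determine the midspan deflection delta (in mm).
Model: a simply supported beam carrying a uniformly distributed load w over its whole span, so delta = (5·w·L^4) / (384·E·I).
Convert to SI units:
  w = 49 kN/m = 49000 N/m
  E = 178 GPa = 1.78 × 10¹¹ Pa
Substitute:
  delta = (5 × 49000 × 8.6^4) / (384 × (1.78 × 10¹¹) × 0.00073)
  delta = 0.02686 m
Convert: delta = 0.02686 m = 26.86 mm
Final answer: delta = 26.86 mm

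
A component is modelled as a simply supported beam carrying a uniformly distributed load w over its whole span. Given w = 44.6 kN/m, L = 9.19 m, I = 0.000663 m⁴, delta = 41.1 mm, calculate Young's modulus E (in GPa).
Model: a simply supported beam carrying a uniformly distributed load w over its whole span, so delta = (5·w·L^4) / (384·E·I).
Solve for E: E = (5·w·L^4) / (384·delta·I).
Convert to SI units:
  w = 44.6 kN/m = 44600 N/m
  delta = 41.1 mm = 0.0411 m
Substitute:
  E = (5 × 44600 × 9.19^4) / (384 × 0.0411 × 0.000663)
  E = 1.52 × 10¹¹ Pa
Convert: E = 1.52 × 10¹¹ Pa = 152 GPa
Final answer: E = 152 GPa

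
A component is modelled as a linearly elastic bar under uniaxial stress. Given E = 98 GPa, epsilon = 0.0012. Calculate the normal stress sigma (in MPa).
Model: a linearly elastic bar under uniaxial stress, so sigma = E·epsilon.
Convert to SI units:
  E = 98 GPa = 9.8 × 10¹⁰ Pa
Substitute:
  sigma = (9.8 × 10¹⁰) × 0.0012
  sigma = 1.176 × 10⁸ Pa
Convert: sigma = 1.176 × 10⁸ Pa = 117.6 MPa
Final answer: sigma = 117.6 MPa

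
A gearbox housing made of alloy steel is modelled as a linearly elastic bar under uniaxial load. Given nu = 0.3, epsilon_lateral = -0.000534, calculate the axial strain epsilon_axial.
Model: a linearly elastic bar under uniaxial load, so epsilon_lateral = -nu·epsilon_axial.
Solve for epsilon_axial: epsilon_axial = -epsilon_lateral / nu.
Substitute:
  epsilon_axial = -(-0.000534) / 0.3
  epsilon_axial = 0.00178
Final answer: epsilon_axial = 0.00178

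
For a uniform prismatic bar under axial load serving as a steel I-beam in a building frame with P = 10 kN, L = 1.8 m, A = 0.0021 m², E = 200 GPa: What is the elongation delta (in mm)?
Model: a uniform prismatic bar under axial load, so delta = (P·L) / (A·E).
Convert to SI units:
  P = 10 kN = 10000 N
  E = 200 GPa = 2 × 10¹¹ Pa
Substitute:
  delta = (10000 × 1.8) / (0.0021 × (2 × 10¹¹))
  delta = 4.286 × 10⁻⁵ m
Convert: delta = 4.286 × 10⁻⁵ m = 0.04286 mm
Final answer: delta = 0.04286 mm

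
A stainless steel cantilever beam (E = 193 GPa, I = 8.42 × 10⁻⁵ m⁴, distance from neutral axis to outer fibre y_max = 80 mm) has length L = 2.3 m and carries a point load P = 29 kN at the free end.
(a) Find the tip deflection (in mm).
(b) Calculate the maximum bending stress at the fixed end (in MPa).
(a) Tip deflection of a cantilever with an end point load: δ = P·L^3 / (3·E·I). Convert P = 29 kN = 29000 N, E = 193 GPa = 1.93 × 10¹¹ Pa.
  δ = (29000 × 2.3^3) / (3 × (1.93 × 10¹¹) × (8.42 × 10⁻⁵)) = 0.007238 m = 7.238 mm
(b) Maximum bending moment at the fixed end: M = P·L = 29000 × 2.3 = 66700 N·m. Convert y_max = 80 mm = 0.08 m.
  σ = M·y_max / I = (66700 × 0.08) / (8.42 × 10⁻⁵) = 6.337 × 10⁷ Pa = 63.37 MPa
Final answer: (a) δ = 7.238 mm, (b) σ = 63.37 MPa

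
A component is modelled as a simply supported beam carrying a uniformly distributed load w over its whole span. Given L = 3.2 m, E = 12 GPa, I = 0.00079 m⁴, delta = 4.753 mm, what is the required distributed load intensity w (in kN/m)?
Model: a simply supported beam carrying a uniformly distributed load w over its whole span, so delta = (5·w·L^4) / (384·E·I).
Solve for w: w = (384·delta·E·I) / (5·L^4).
Convert to SI units:
  E = 12 GPa = 1.2 × 10¹⁰ Pa
  delta = 4.753 mm = 0.004753 m
Substitute:
  w = (384 × 0.004753 × (1.2 × 10¹⁰) × 0.00079) / (5 × 3.2^4)
  w = 33000 N/m
Convert: w = 33000 N/m = 33 kN/m
Final answer: w = 33 kN/m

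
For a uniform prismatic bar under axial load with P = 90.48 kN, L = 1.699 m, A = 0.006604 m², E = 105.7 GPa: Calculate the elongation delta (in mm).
Model: a uniform prismatic bar under axial load, so delta = (P·L) / (A·E).
Convert to SI units:
  P = 90.48 kN = 90480 N
  E = 105.7 GPa = 1.057 × 10¹¹ Pa
Substitute:
  delta = (90480 × 1.699) / (0.006604 × (1.057 × 10¹¹))
  delta = 0.0002202 m
Convert: delta = 0.0002202 m = 0.2202 mm
Final answer: delta = 0.2202 mm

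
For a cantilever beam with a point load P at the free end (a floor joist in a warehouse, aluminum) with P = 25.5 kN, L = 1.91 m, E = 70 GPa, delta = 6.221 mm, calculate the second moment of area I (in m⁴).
Model: a cantilever beam with a point load P at the free end, so delta = (P·L^3) / (3·E·I).
Solve for I: I = (P·L^3) / (3·delta·E).
Convert to SI units:
  P = 25.5 kN = 25500 N
  E = 70 GPa = 7 × 10¹⁰ Pa
  delta = 6.221 mm = 0.006221 m
Substitute:
  I = (25500 × 1.91^3) / (3 × 0.006221 × (7 × 10¹⁰))
  I = 0.000136 m⁴
Final answer: I = 0.000136 m⁴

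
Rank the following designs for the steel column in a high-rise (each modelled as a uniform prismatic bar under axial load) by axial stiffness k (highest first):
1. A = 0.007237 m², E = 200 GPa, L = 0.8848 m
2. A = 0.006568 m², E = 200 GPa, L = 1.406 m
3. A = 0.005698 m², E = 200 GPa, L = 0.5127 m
Model: a uniform prismatic bar under axial load, so k = (A·E) / L (SI units).
  Case 1: k = (0.007237 × (2 × 10¹¹)) / 0.8848 = 1.636 × 10⁹ N/m = 1636 MN/m
  Case 2: k = (0.006568 × (2 × 10¹¹)) / 1.406 = 9.343 × 10⁸ N/m = 934.3 MN/m
  Case 3: k = (0.005698 × (2 × 10¹¹)) / 0.5127 = 2.223 × 10⁹ N/m = 2223 MN/m
Ordering: 2223 MN/m (case 3) > 1636 MN/m (case 1) > 934.3 MN/m (case 2)
Final answer: 3, 1, 2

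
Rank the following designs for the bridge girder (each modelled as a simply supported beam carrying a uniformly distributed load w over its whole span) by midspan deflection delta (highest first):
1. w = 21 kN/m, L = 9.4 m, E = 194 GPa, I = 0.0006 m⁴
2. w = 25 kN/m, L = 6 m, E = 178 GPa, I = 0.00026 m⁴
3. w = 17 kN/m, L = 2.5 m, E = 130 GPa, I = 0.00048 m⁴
Model: a simply supported beam carrying a uniformly distributed load w over its whole span, so delta = (5·w·L^4) / (384·E·I) (SI units).
  Case 1: delta = (5 × 21000 × 9.4^4) / (384 × (1.94 × 10¹¹) × 0.0006) = 0.01834 m = 18.34 mm
  Case 2: delta = (5 × 25000 × 6^4) / (384 × (1.78 × 10¹¹) × 0.00026) = 0.009116 m = 9.116 mm
  Case 3: delta = (5 × 17000 × 2.5^4) / (384 × (1.3 × 10¹¹) × 0.00048) = 0.0001386 m = 0.1386 mm
Ordering: 18.34 mm (case 1) > 9.116 mm (case 2) > 0.1386 mm (case 3)
Final answer: 1, 2, 3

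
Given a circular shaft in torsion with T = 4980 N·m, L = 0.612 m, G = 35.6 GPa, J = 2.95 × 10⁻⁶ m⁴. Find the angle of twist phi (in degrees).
Model: a circular shaft in torsion, so phi = (T·L) / (G·J).
Convert to SI units:
  G = 35.6 GPa = 3.56 × 10¹⁰ Pa
Substitute:
  phi = (4980 × 0.612) / ((3.56 × 10¹⁰) × (2.95 × 10⁻⁶))
  phi = 0.02902 rad
Convert to degrees: phi = 0.02902 × 180/π = 1.663°
Final answer: phi = 1.663°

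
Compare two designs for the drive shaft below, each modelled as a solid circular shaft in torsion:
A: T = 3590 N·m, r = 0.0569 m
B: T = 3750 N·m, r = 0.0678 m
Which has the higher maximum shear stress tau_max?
Model: a solid circular shaft in torsion, so tau_max = (2·T) / (π·r^3) (SI units).
  A: tau_max = (2 × 3590) / (π × 0.0569^3) = 1.241 × 10⁷ Pa = 12.41 MPa
  B: tau_max = (2 × 3750) / (π × 0.0678^3) = 7.66 × 10⁶ Pa = 7.66 MPa
12.41 MPa > 7.66 MPa, so A is larger.
Final answer: A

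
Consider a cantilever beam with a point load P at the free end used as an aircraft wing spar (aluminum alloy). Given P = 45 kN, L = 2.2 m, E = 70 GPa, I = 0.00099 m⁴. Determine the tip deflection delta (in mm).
Model: a cantilever beam with a point load P at the free end, so delta = (P·L^3) / (3·E·I).
Convert to SI units:
  P = 45 kN = 45000 N
  E = 70 GPa = 7 × 10¹⁰ Pa
Substitute:
  delta = (45000 × 2.2^3) / (3 × (7 × 10¹⁰) × 0.00099)
  delta = 0.002305 m
Convert: delta = 0.002305 m = 2.305 mm
Final answer: delta = 2.305 mm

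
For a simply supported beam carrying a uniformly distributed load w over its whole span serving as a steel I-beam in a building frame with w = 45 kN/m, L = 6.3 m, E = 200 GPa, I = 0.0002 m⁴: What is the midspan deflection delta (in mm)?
Model: a simply supported beam carrying a uniformly distributed load w over its whole span, so delta = (5·w·L^4) / (384·E·I).
Convert to SI units:
  w = 45 kN/m = 45000 N/m
  E = 200 GPa = 2 × 10¹¹ Pa
Substitute:
  delta = (5 × 45000 × 6.3^4) / (384 × (2 × 10¹¹) × 0.0002)
  delta = 0.02308 m
Convert: delta = 0.02308 m = 23.08 mm
Final answer: delta = 23.08 mm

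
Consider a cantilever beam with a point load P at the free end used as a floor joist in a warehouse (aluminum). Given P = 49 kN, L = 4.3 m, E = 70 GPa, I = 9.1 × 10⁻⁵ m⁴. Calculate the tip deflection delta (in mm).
Model: a cantilever beam with a point load P at the free end, so delta = (P·L^3) / (3·E·I).
Convert to SI units:
  P = 49 kN = 49000 N
  E = 70 GPa = 7 × 10¹⁰ Pa
Substitute:
  delta = (49000 × 4.3^3) / (3 × (7 × 10¹⁰) × (9.1 × 10⁻⁵))
  delta = 0.2039 m
Convert: delta = 0.2039 m = 203.9 mm
Final answer: delta = 203.9 mm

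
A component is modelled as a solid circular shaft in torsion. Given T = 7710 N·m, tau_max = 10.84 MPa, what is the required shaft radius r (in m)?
Model: a solid circular shaft in torsion, so tau_max = (2·T) / (π·r^3).
Solve for r: r = ((2·T) / (π·tau_max))^(1/3).
Convert to SI units:
  tau_max = 10.84 MPa = 1.084 × 10⁷ Pa
Substitute:
  r = ((2 × 7710) / (π × (1.084 × 10⁷)))^(1/3)
  r = 0.07679 m
Final answer: r = 0.07679 m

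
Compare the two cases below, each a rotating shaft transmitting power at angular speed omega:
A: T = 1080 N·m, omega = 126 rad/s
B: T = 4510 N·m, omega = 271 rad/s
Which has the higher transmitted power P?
Model: a rotating shaft transmitting power at angular speed omega, so P = T·omega (SI units).
  A: P = 1080 × 126 = 136100 W = 136.1 kW
  B: P = 4510 × 271 = 1.222 × 10⁶ W = 1222 kW
1222 kW > 136.1 kW, so B is larger.
Final answer: B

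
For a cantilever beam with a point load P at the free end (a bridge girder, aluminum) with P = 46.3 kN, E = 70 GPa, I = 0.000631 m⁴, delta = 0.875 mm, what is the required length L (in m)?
Model: a cantilever beam with a point load P at the free end, so delta = (P·L^3) / (3·E·I).
Solve for L: L = ((3·delta·E·I) / P)^(1/3).
Convert to SI units:
  P = 46.3 kN = 46300 N
  E = 70 GPa = 7 × 10¹⁰ Pa
  delta = 0.875 mm = 0.000875 m
Substitute:
  L = ((3 × 0.000875 × (7 × 10¹⁰) × 0.000631) / 46300)^(1/3)
  L = 1.358 m
Final answer: L = 1.358 m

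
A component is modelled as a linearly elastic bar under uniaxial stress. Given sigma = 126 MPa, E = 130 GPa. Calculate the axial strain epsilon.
Model: a linearly elastic bar under uniaxial stress, so epsilon = sigma / E.
Convert to SI units:
  sigma = 126 MPa = 1.26 × 10⁸ Pa
  E = 130 GPa = 1.3 × 10¹¹ Pa
Substitute:
  epsilon = (1.26 × 10⁸) / (1.3 × 10¹¹)
  epsilon = 0.0009692
Final answer: epsilon = 0.0009692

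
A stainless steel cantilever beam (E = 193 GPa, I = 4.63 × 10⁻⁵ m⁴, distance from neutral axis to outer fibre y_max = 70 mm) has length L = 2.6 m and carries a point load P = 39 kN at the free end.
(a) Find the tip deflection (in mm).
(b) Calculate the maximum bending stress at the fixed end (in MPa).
(a) Tip deflection of a cantilever with an end point load: δ = P·L^3 / (3·E·I). Convert P = 39 kN = 39000 N, E = 193 GPa = 1.93 × 10¹¹ Pa.
  δ = (39000 × 2.6^3) / (3 × (1.93 × 10¹¹) × (4.63 × 10⁻⁵)) = 0.02557 m = 25.57 mm
(b) Maximum bending moment at the fixed end: M = P·L = 39000 × 2.6 = 101400 N·m. Convert y_max = 70 mm = 0.07 m.
  σ = M·y_max / I = (101400 × 0.07) / (4.63 × 10⁻⁵) = 1.533 × 10⁸ Pa = 153.3 MPa
Final answer: (a) δ = 25.57 mm, (b) σ = 153.3 MPa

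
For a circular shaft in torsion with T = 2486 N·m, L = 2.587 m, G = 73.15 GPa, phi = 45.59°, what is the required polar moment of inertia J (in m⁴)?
Model: a circular shaft in torsion, so phi = (T·L) / (G·J).
Solve for J: J = (T·L) / (phi·G).
Convert to SI units:
  G = 73.15 GPa = 7.315 × 10¹⁰ Pa
  phi = 45.59° = 0.7957 rad
Substitute:
  J = (2486 × 2.587) / (0.7957 × (7.315 × 10¹⁰))
  J = 1.105 × 10⁻⁷ m⁴
Final answer: J = 1.105 × 10⁻⁷ m⁴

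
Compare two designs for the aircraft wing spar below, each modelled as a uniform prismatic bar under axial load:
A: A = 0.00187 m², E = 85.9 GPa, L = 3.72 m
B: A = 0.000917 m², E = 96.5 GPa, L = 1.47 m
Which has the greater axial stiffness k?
Model: a uniform prismatic bar under axial load, so k = (A·E) / L (SI units).
  A: k = (0.00187 × (8.59 × 10¹⁰)) / 3.72 = 4.318 × 10⁷ N/m = 43.18 MN/m
  B: k = (0.000917 × (9.65 × 10¹⁰)) / 1.47 = 6.02 × 10⁷ N/m = 60.2 MN/m
60.2 MN/m > 43.18 MN/m, so B is larger.
Final answer: B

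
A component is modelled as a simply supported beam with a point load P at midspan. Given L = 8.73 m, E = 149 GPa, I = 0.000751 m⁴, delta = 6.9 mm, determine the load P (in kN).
Model: a simply supported beam with a point load P at midspan, so delta = (P·L^3) / (48·E·I).
Solve for P: P = (48·delta·E·I) / L^3.
Convert to SI units:
  E = 149 GPa = 1.49 × 10¹¹ Pa
  delta = 6.9 mm = 0.0069 m
Substitute:
  P = (48 × 0.0069 × (1.49 × 10¹¹) × 0.000751) / 8.73^3
  P = 55700 N
Convert: P = 55700 N = 55.7 kN
Final answer: P = 55.7 kN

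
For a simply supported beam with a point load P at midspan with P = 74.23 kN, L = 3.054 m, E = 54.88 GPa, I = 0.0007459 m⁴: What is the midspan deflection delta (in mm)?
Model: a simply supported beam with a point load P at midspan, so delta = (P·L^3) / (48·E·I).
Convert to SI units:
  P = 74.23 kN = 74230 N
  E = 54.88 GPa = 5.488 × 10¹⁰ Pa
Substitute:
  delta = (74230 × 3.054^3) / (48 × (5.488 × 10¹⁰) × 0.0007459)
  delta = 0.001076 m
Convert: delta = 0.001076 m = 1.076 mm
Final answer: delta = 1.076 mm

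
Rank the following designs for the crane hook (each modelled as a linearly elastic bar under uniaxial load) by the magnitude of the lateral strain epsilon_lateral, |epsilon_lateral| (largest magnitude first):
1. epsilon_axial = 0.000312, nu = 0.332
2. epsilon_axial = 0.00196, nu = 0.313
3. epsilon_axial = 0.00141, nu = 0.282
Model: a linearly elastic bar under uniaxial load, so epsilon_lateral = -nu·epsilon_axial (SI units).
  Case 1: epsilon_lateral = -(0.332 × 0.000312) = -0.0001036
  Case 2: epsilon_lateral = -(0.313 × 0.00196) = -0.0006135
  Case 3: epsilon_lateral = -(0.282 × 0.00141) = -0.0003976
Ordering by |epsilon_lateral|: 0.0006135 (case 2) > 0.0003976 (case 3) > 0.0001036 (case 1)
Final answer: 2, 3, 1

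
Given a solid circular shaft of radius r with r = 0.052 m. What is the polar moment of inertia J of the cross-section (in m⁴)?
Model: a solid circular shaft of radius r, so J = (π·r^4) / 2.
Substitute:
  J = (π × 0.052^4) / 2
  J = 1.149 × 10⁻⁵ m⁴
Final answer: J = 1.149 × 10⁻⁵ m⁴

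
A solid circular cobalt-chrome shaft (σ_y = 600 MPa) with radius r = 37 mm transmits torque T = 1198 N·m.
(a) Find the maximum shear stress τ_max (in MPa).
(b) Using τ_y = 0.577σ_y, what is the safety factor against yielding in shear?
(a) For a solid circular shaft, τ_max = T·r/J with J = π·r^4/2, i.e. τ_max = 2·T / (π·r^3). Convert r = 37 mm = 0.037 m.
  τ_max = (2 × 1198) / (π × 0.037^3) = 1.506 × 10⁷ Pa = 15.06 MPa
(b) τ_y = 0.577 × 600 = 346.2 MPa
  SF = τ_y/τ_max = 346.2 / 15.06 = 22.99
Final answer: (a) τ_max = 15.06 MPa, (b) SF = 22.99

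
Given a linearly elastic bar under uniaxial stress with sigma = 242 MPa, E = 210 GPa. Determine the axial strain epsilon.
Model: a linearly elastic bar under uniaxial stress, so epsilon = sigma / E.
Convert to SI units:
  sigma = 242 MPa = 2.42 × 10⁸ Pa
  E = 210 GPa = 2.1 × 10¹¹ Pa
Substitute:
  epsilon = (2.42 × 10⁸) / (2.1 × 10¹¹)
  epsilon = 0.001152
Final answer: epsilon = 0.001152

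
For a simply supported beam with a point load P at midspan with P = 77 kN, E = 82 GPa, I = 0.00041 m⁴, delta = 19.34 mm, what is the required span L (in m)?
Model: a simply supported beam with a point load P at midspan, so delta = (P·L^3) / (48·E·I).
Solve for L: L = ((48·delta·E·I) / P)^(1/3).
Convert to SI units:
  P = 77 kN = 77000 N
  E = 82 GPa = 8.2 × 10¹⁰ Pa
  delta = 19.34 mm = 0.01934 m
Substitute:
  L = ((48 × 0.01934 × (8.2 × 10¹⁰) × 0.00041) / 77000)^(1/3)
  L = 7.401 m
Final answer: L = 7.401 m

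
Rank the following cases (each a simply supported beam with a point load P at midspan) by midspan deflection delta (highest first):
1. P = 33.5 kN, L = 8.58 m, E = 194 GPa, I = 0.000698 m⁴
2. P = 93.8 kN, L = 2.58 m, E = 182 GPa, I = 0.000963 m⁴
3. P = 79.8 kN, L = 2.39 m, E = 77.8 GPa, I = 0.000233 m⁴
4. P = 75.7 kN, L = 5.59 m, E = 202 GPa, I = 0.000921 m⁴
Model: a simply supported beam with a point load P at midspan, so delta = (P·L^3) / (48·E·I) (SI units).
  Case 1: delta = (33500 × 8.58^3) / (48 × (1.94 × 10¹¹) × 0.000698) = 0.003255 m = 3.255 mm
  Case 2: delta = (93800 × 2.58^3) / (48 × (1.82 × 10¹¹) × 0.000963) = 0.0001915 m = 0.1915 mm
  Case 3: delta = (79800 × 2.39^3) / (48 × (7.78 × 10¹⁰) × 0.000233) = 0.001252 m = 1.252 mm
  Case 4: delta = (75700 × 5.59^3) / (48 × (2.02 × 10¹¹) × 0.000921) = 0.001481 m = 1.481 mm
Ordering: 3.255 mm (case 1) > 1.481 mm (case 4) > 1.252 mm (case 3) > 0.1915 mm (case 2)
Final answer: 1, 4, 3, 2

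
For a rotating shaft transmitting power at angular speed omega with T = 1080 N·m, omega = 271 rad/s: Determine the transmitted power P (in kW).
Model: a rotating shaft transmitting power at angular speed omega, so P = T·omega.
Substitute:
  P = 1080 × 271
  P = 292700 W
Convert: P = 292700 W = 292.7 kW
Final answer: P = 292.7 kW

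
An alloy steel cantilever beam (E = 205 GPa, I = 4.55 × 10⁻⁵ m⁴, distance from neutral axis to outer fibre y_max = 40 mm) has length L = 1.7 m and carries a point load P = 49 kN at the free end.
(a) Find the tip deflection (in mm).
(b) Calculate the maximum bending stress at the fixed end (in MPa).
(a) Tip deflection of a cantilever with an end point load: δ = P·L^3 / (3·E·I). Convert P = 49 kN = 49000 N, E = 205 GPa = 2.05 × 10¹¹ Pa.
  δ = (49000 × 1.7^3) / (3 × (2.05 × 10¹¹) × (4.55 × 10⁻⁵)) = 0.008603 m = 8.603 mm
(b) Maximum bending moment at the fixed end: M = P·L = 49000 × 1.7 = 83300 N·m. Convert y_max = 40 mm = 0.04 m.
  σ = M·y_max / I = (83300 × 0.04) / (4.55 × 10⁻⁵) = 7.323 × 10⁷ Pa = 73.23 MPa
Final answer: (a) δ = 8.603 mm, (b) σ = 73.23 MPa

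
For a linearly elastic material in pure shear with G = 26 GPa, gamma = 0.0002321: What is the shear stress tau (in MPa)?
Model: a linearly elastic material in pure shear, so tau = G·gamma.
Convert to SI units:
  G = 26 GPa = 2.6 × 10¹⁰ Pa
Substitute:
  tau = (2.6 × 10¹⁰) × 0.0002321
  tau = 6.035 × 10⁶ Pa
Convert: tau = 6.035 × 10⁶ Pa = 6.035 MPa
Final answer: tau = 6.035 MPa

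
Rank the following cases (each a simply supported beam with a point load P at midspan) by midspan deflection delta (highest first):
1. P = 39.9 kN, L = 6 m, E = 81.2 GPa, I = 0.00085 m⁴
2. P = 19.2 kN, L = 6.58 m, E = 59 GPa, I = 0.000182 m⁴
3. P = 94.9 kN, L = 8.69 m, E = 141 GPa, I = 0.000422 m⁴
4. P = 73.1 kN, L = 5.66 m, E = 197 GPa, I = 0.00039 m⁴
Model: a simply supported beam with a point load P at midspan, so delta = (P·L^3) / (48·E·I) (SI units).
  Case 1: delta = (39900 × 6^3) / (48 × (8.12 × 10¹⁰) × 0.00085) = 0.002601 m = 2.601 mm
  Case 2: delta = (19200 × 6.58^3) / (48 × (5.9 × 10¹⁰) × 0.000182) = 0.01061 m = 10.61 mm
  Case 3: delta = (94900 × 8.69^3) / (48 × (1.41 × 10¹¹) × 0.000422) = 0.0218 m = 21.8 mm
  Case 4: delta = (73100 × 5.66^3) / (48 × (1.97 × 10¹¹) × 0.00039) = 0.003594 m = 3.594 mm
Ordering: 21.8 mm (case 3) > 10.61 mm (case 2) > 3.594 mm (case 4) > 2.601 mm (case 1)
Final answer: 3, 2, 4, 1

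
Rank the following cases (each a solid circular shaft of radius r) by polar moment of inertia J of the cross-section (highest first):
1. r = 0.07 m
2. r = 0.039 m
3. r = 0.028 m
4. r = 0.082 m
Model: a solid circular shaft of radius r, so J = (π·r^4) / 2 (SI units).
  Case 1: J = (π × 0.07^4) / 2 = 3.771 × 10⁻⁵ m⁴
  Case 2: J = (π × 0.039^4) / 2 = 3.634 × 10⁻⁶ m⁴
  Case 3: J = (π × 0.028^4) / 2 = 9.655 × 10⁻⁷ m⁴
  Case 4: J = (π × 0.082^4) / 2 = 7.102 × 10⁻⁵ m⁴
Ordering: 7.102 × 10⁻⁵ m⁴ (case 4) > 3.771 × 10⁻⁵ m⁴ (case 1) > 3.634 × 10⁻⁶ m⁴ (case 2) > 9.655 × 10⁻⁷ m⁴ (case 3)
Final answer: 4, 1, 2, 3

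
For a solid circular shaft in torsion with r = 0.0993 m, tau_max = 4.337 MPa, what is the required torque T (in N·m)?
Model: a solid circular shaft in torsion, so tau_max = (2·T) / (π·r^3).
Solve for T: T = (π·tau_max·r^3) / 2.
Convert to SI units:
  tau_max = 4.337 MPa = 4.337 × 10⁶ Pa
Substitute:
  T = (π × (4.337 × 10⁶) × 0.0993^3) / 2
  T = 6670 N·m
Final answer: T = 6670 N·m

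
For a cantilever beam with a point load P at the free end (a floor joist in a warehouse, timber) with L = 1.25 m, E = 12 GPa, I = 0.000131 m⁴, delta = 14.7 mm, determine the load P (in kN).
Model: a cantilever beam with a point load P at the free end, so delta = (P·L^3) / (3·E·I).
Solve for P: P = (3·delta·E·I) / L^3.
Convert to SI units:
  E = 12 GPa = 1.2 × 10¹⁰ Pa
  delta = 14.7 mm = 0.0147 m
Substitute:
  P = (3 × 0.0147 × (1.2 × 10¹⁰) × 0.000131) / 1.25^3
  P = 35490 N
Convert: P = 35490 N = 35.49 kN
Final answer: P = 35.49 kN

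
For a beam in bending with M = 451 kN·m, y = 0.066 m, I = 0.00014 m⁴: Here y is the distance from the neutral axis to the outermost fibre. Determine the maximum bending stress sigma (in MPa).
Model: a beam in bending, so sigma = (M·y) / I.
Convert to SI units:
  M = 451 kN·m = 451000 N·m
Substitute:
  sigma = (451000 × 0.066) / 0.00014
  sigma = 2.126 × 10⁸ Pa
Convert: sigma = 2.126 × 10⁸ Pa = 212.6 MPa
Final answer: sigma = 212.6 MPa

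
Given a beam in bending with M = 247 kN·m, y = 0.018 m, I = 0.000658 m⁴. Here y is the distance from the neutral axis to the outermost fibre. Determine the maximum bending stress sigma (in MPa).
Model: a beam in bending, so sigma = (M·y) / I.
Convert to SI units:
  M = 247 kN·m = 247000 N·m
Substitute:
  sigma = (247000 × 0.018) / 0.000658
  sigma = 6.757 × 10⁶ Pa
Convert: sigma = 6.757 × 10⁶ Pa = 6.757 MPa
Final answer: sigma = 6.757 MPa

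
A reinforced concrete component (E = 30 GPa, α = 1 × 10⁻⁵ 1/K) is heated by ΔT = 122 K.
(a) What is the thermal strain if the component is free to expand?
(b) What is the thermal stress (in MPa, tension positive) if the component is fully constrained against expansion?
(a) Free thermal strain ε_th = α·ΔT = (1 × 10⁻⁵) × 122 = 0.00122
(b) Fully constrained, the expansion is suppressed, so σ = -E·α·ΔT. Convert E = 30 GPa = 3 × 10¹⁰ Pa.
  σ = -(3 × 10¹⁰) × (1 × 10⁻⁵) × 122 = -3.66 × 10⁷ Pa = -36.6 MPa (compressive)
Final answer: (a) ε_th = 0.00122, (b) σ = -36.6 MPa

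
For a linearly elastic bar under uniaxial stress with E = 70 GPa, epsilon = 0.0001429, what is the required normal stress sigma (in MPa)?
Model: a linearly elastic bar under uniaxial stress, so epsilon = sigma / E.
Solve for sigma: sigma = epsilon·E.
Convert to SI units:
  E = 70 GPa = 7 × 10¹⁰ Pa
Substitute:
  sigma = 0.0001429 × (7 × 10¹⁰)
  sigma = 1 × 10⁷ Pa
Convert: sigma = 1 × 10⁷ Pa = 10 MPa
Final answer: sigma = 10 MPa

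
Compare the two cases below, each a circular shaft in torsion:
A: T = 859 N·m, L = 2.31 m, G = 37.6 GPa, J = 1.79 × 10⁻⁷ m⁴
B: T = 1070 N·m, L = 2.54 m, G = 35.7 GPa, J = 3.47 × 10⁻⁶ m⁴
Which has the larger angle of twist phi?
Model: a circular shaft in torsion, so phi = (T·L) / (G·J) (SI units).
  A: phi = (859 × 2.31) / ((3.76 × 10¹⁰) × (1.79 × 10⁻⁷)) = 0.2948 rad = 16.89°
  B: phi = (1070 × 2.54) / ((3.57 × 10¹⁰) × (3.47 × 10⁻⁶)) = 0.02194 rad = 1.257°
16.89° > 1.257°, so A is larger.
Final answer: A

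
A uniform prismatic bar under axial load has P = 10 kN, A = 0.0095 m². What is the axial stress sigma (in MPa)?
Model: a uniform prismatic bar under axial load, so sigma = P / A.
Convert to SI units:
  P = 10 kN = 10000 N
Substitute:
  sigma = 10000 / 0.0095
  sigma = 1.053 × 10⁶ Pa
Convert: sigma = 1.053 × 10⁶ Pa = 1.053 MPa
Final answer: sigma = 1.053 MPa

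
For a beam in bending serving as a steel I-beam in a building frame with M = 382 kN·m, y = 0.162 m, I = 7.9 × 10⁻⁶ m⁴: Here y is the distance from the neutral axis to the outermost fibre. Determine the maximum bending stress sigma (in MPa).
Model: a beam in bending, so sigma = (M·y) / I.
Convert to SI units:
  M = 382 kN·m = 382000 N·m
Substitute:
  sigma = (382000 × 0.162) / (7.9 × 10⁻⁶)
  sigma = 7.833 × 10⁹ Pa
Convert: sigma = 7.833 × 10⁹ Pa = 7833 MPa
Final answer: sigma = 7833 MPa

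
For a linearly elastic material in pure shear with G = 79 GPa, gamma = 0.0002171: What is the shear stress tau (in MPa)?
Model: a linearly elastic material in pure shear, so tau = G·gamma.
Convert to SI units:
  G = 79 GPa = 7.9 × 10¹⁰ Pa
Substitute:
  tau = (7.9 × 10¹⁰) × 0.0002171
  tau = 1.715 × 10⁷ Pa
Convert: tau = 1.715 × 10⁷ Pa = 17.15 MPa
Final answer: tau = 17.15 MPa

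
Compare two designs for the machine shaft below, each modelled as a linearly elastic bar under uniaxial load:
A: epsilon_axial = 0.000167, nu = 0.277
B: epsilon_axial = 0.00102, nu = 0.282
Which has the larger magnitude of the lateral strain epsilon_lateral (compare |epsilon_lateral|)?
Model: a linearly elastic bar under uniaxial load, so epsilon_lateral = -nu·epsilon_axial (SI units).
  A: epsilon_lateral = -(0.277 × 0.000167) = -4.626 × 10⁻⁵
  B: epsilon_lateral = -(0.282 × 0.00102) = -0.0002876
|epsilon_lateral|: A = 4.626 × 10⁻⁵, B = 0.0002876, so B is larger in magnitude.
Final answer: B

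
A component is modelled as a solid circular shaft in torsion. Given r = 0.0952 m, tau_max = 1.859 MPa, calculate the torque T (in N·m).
Model: a solid circular shaft in torsion, so tau_max = (2·T) / (π·r^3).
Solve for T: T = (π·tau_max·r^3) / 2.
Convert to SI units:
  tau_max = 1.859 MPa = 1.859 × 10⁶ Pa
Substitute:
  T = (π × (1.859 × 10⁶) × 0.0952^3) / 2
  T = 2519 N·m
Final answer: T = 2519 N·m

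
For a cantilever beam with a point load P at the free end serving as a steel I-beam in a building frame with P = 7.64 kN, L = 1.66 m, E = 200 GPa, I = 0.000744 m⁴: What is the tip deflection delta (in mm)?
Model: a cantilever beam with a point load P at the free end, so delta = (P·L^3) / (3·E·I).
Convert to SI units:
  P = 7.64 kN = 7640 N
  E = 200 GPa = 2 × 10¹¹ Pa
Substitute:
  delta = (7640 × 1.66^3) / (3 × (2 × 10¹¹) × 0.000744)
  delta = 7.829 × 10⁻⁵ m
Convert: delta = 7.829 × 10⁻⁵ m = 0.07829 mm
Final answer: delta = 0.07829 mm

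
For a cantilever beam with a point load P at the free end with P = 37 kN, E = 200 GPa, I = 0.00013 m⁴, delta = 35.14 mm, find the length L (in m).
Model: a cantilever beam with a point load P at the free end, so delta = (P·L^3) / (3·E·I).
Solve for L: L = ((3·delta·E·I) / P)^(1/3).
Convert to SI units:
  P = 37 kN = 37000 N
  E = 200 GPa = 2 × 10¹¹ Pa
  delta = 35.14 mm = 0.03514 m
Substitute:
  L = ((3 × 0.03514 × (2 × 10¹¹) × 0.00013) / 37000)^(1/3)
  L = 4.2 m
Final answer: L = 4.2 m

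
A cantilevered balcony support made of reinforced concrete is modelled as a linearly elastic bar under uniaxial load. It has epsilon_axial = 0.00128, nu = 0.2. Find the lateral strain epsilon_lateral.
Model: a linearly elastic bar under uniaxial load, so epsilon_lateral = -nu·epsilon_axial.
Substitute:
  epsilon_lateral = -(0.2 × 0.00128)
  epsilon_lateral = -0.000256
Final answer: epsilon_lateral = -0.000256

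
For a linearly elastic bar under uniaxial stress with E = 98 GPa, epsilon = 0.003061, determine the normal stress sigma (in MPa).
Model: a linearly elastic bar under uniaxial stress, so epsilon = sigma / E.
Solve for sigma: sigma = epsilon·E.
Convert to SI units:
  E = 98 GPa = 9.8 × 10¹⁰ Pa
Substitute:
  sigma = 0.003061 × (9.8 × 10¹⁰)
  sigma = 3 × 10⁸ Pa
Convert: sigma = 3 × 10⁸ Pa = 300 MPa
Final answer: sigma = 300 MPa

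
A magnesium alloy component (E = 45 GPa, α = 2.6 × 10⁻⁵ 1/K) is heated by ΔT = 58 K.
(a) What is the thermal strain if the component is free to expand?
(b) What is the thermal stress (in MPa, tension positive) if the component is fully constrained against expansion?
(a) Free thermal strain ε_th = α·ΔT = (2.6 × 10⁻⁵) × 58 = 0.001508
(b) Fully constrained, the expansion is suppressed, so σ = -E·α·ΔT. Convert E = 45 GPa = 4.5 × 10¹⁰ Pa.
  σ = -(4.5 × 10¹⁰) × (2.6 × 10⁻⁵) × 58 = -6.786 × 10⁷ Pa = -67.86 MPa (compressive)
Final answer: (a) ε_th = 0.001508, (b) σ = -67.86 MPa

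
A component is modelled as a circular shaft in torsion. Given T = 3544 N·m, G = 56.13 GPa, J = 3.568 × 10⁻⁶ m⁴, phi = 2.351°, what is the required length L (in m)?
Model: a circular shaft in torsion, so phi = (T·L) / (G·J).
Solve for L: L = (phi·G·J) / T.
Convert to SI units:
  G = 56.13 GPa = 5.613 × 10¹⁰ Pa
  phi = 2.351° = 0.04103 rad
Substitute:
  L = (0.04103 × (5.613 × 10¹⁰) × (3.568 × 10⁻⁶)) / 3544
  L = 2.319 m
Final answer: L = 2.319 m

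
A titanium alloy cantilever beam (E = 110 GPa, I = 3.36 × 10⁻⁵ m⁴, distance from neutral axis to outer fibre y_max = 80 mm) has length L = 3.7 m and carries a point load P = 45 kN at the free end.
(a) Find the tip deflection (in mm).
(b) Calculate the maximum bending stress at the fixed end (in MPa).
(a) Tip deflection of a cantilever with an end point load: δ = P·L^3 / (3·E·I). Convert P = 45 kN = 45000 N, E = 110 GPa = 1.1 × 10¹¹ Pa.
  δ = (45000 × 3.7^3) / (3 × (1.1 × 10¹¹) × (3.36 × 10⁻⁵)) = 0.2056 m = 205.6 mm
(b) Maximum bending moment at the fixed end: M = P·L = 45000 × 3.7 = 166500 N·m. Convert y_max = 80 mm = 0.08 m.
  σ = M·y_max / I = (166500 × 0.08) / (3.36 × 10⁻⁵) = 3.964 × 10⁸ Pa = 396.4 MPa
Final answer: (a) δ = 205.6 mm, (b) σ = 396.4 MPa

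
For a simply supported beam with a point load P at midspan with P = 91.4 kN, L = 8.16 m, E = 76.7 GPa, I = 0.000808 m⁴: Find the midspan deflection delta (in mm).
Model: a simply supported beam with a point load P at midspan, so delta = (P·L^3) / (48·E·I).
Convert to SI units:
  P = 91.4 kN = 91400 N
  E = 76.7 GPa = 7.67 × 10¹⁰ Pa
Substitute:
  delta = (91400 × 8.16^3) / (48 × (7.67 × 10¹⁰) × 0.000808)
  delta = 0.01669 m
Convert: delta = 0.01669 m = 16.69 mm
Final answer: delta = 16.69 mm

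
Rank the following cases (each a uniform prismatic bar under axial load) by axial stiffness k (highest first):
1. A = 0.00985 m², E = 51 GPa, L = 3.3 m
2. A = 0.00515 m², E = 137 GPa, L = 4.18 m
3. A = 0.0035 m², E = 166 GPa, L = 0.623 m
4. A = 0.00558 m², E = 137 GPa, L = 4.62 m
Model: a uniform prismatic bar under axial load, so k = (A·E) / L (SI units).
  Case 1: k = (0.00985 × (5.1 × 10¹⁰)) / 3.3 = 1.522 × 10⁸ N/m = 152.2 MN/m
  Case 2: k = (0.00515 × (1.37 × 10¹¹)) / 4.18 = 1.688 × 10⁸ N/m = 168.8 MN/m
  Case 3: k = (0.0035 × (1.66 × 10¹¹)) / 0.623 = 9.326 × 10⁸ N/m = 932.6 MN/m
  Case 4: k = (0.00558 × (1.37 × 10¹¹)) / 4.62 = 1.655 × 10⁸ N/m = 165.5 MN/m
Ordering: 932.6 MN/m (case 3) > 168.8 MN/m (case 2) > 165.5 MN/m (case 4) > 152.2 MN/m (case 1)
Final answer: 3, 2, 4, 1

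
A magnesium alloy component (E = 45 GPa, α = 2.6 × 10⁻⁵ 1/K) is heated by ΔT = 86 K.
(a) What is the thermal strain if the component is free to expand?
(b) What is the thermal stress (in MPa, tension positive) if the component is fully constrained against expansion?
(a) Free thermal strain ε_th = α·ΔT = (2.6 × 10⁻⁵) × 86 = 0.002236
(b) Fully constrained, the expansion is suppressed, so σ = -E·α·ΔT. Convert E = 45 GPa = 4.5 × 10¹⁰ Pa.
  σ = -(4.5 × 10¹⁰) × (2.6 × 10⁻⁵) × 86 = -1.006 × 10⁸ Pa = -100.6 MPa (compressive)
Final answer: (a) ε_th = 0.002236, (b) σ = -100.6 MPa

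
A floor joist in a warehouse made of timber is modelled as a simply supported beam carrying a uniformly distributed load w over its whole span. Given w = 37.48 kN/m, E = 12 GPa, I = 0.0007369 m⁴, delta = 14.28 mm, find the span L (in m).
Model: a simply supported beam carrying a uniformly distributed load w over its whole span, so delta = (5·w·L^4) / (384·E·I).
Solve for L: L = ((384·delta·E·I) / (5·w))^(1/4).
Convert to SI units:
  w = 37.48 kN/m = 37480 N/m
  E = 12 GPa = 1.2 × 10¹⁰ Pa
  delta = 14.28 mm = 0.01428 m
Substitute:
  L = ((384 × 0.01428 × (1.2 × 10¹⁰) × 0.0007369) / (5 × 37480))^(1/4)
  L = 4.011 m
Final answer: L = 4.011 m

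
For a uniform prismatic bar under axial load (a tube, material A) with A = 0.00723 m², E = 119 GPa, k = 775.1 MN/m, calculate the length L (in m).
Model: a uniform prismatic bar under axial load, so k = (A·E) / L.
Solve for L: L = (A·E) / k.
Convert to SI units:
  E = 119 GPa = 1.19 × 10¹¹ Pa
  k = 775.1 MN/m = 7.751 × 10⁸ N/m
Substitute:
  L = (0.00723 × (1.19 × 10¹¹)) / (7.751 × 10⁸)
  L = 1.11 m
Final answer: L = 1.11 m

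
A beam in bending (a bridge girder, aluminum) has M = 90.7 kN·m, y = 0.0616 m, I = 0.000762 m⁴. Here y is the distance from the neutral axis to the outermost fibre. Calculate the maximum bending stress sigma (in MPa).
Model: a beam in bending, so sigma = (M·y) / I.
Convert to SI units:
  M = 90.7 kN·m = 90700 N·m
Substitute:
  sigma = (90700 × 0.0616) / 0.000762
  sigma = 7.332 × 10⁶ Pa
Convert: sigma = 7.332 × 10⁶ Pa = 7.332 MPa
Final answer: sigma = 7.332 MPa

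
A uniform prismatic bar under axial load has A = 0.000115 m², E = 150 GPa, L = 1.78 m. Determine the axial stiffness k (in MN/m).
Model: a uniform prismatic bar under axial load, so k = (A·E) / L.
Convert to SI units:
  E = 150 GPa = 1.5 × 10¹¹ Pa
Substitute:
  k = (0.000115 × (1.5 × 10¹¹)) / 1.78
  k = 9.691 × 10⁶ N/m
Convert: k = 9.691 × 10⁶ N/m = 9.691 MN/m
Final answer: k = 9.691 MN/m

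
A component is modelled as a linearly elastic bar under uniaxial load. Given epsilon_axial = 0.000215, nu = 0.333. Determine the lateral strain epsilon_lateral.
Model: a linearly elastic bar under uniaxial load, so epsilon_lateral = -nu·epsilon_axial.
Substitute:
  epsilon_lateral = -(0.333 × 0.000215)
  epsilon_lateral = -7.16 × 10⁻⁵
Final answer: epsilon_lateral = -7.16 × 10⁻⁵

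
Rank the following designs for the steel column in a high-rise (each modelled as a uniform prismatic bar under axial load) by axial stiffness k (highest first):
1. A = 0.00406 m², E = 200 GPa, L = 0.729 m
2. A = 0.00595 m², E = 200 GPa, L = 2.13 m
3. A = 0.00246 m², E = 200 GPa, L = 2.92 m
Model: a uniform prismatic bar under axial load, so k = (A·E) / L (SI units).
  Case 1: k = (0.00406 × (2 × 10¹¹)) / 0.729 = 1.114 × 10⁹ N/m = 1114 MN/m
  Case 2: k = (0.00595 × (2 × 10¹¹)) / 2.13 = 5.587 × 10⁸ N/m = 558.7 MN/m
  Case 3: k = (0.00246 × (2 × 10¹¹)) / 2.92 = 1.685 × 10⁸ N/m = 168.5 MN/m
Ordering: 1114 MN/m (case 1) > 558.7 MN/m (case 2) > 168.5 MN/m (case 3)
Final answer: 1, 2, 3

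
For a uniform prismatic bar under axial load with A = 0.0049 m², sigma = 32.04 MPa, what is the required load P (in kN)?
Model: a uniform prismatic bar under axial load, so sigma = P / A.
Solve for P: P = sigma·A.
Convert to SI units:
  sigma = 32.04 MPa = 3.204 × 10⁷ Pa
Substitute:
  P = (3.204 × 10⁷) × 0.0049
  P = 157000 N
Convert: P = 157000 N = 157 kN
Final answer: P = 157 kN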